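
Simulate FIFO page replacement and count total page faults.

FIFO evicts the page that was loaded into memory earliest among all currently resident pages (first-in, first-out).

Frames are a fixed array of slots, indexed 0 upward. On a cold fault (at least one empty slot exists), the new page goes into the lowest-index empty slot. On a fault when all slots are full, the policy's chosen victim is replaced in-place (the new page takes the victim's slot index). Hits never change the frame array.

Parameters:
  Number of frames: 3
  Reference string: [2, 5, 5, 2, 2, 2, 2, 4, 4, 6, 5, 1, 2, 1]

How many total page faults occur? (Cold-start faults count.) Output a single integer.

Answer: 6

Derivation:
Step 0: ref 2 → FAULT, frames=[2,-,-]
Step 1: ref 5 → FAULT, frames=[2,5,-]
Step 2: ref 5 → HIT, frames=[2,5,-]
Step 3: ref 2 → HIT, frames=[2,5,-]
Step 4: ref 2 → HIT, frames=[2,5,-]
Step 5: ref 2 → HIT, frames=[2,5,-]
Step 6: ref 2 → HIT, frames=[2,5,-]
Step 7: ref 4 → FAULT, frames=[2,5,4]
Step 8: ref 4 → HIT, frames=[2,5,4]
Step 9: ref 6 → FAULT (evict 2), frames=[6,5,4]
Step 10: ref 5 → HIT, frames=[6,5,4]
Step 11: ref 1 → FAULT (evict 5), frames=[6,1,4]
Step 12: ref 2 → FAULT (evict 4), frames=[6,1,2]
Step 13: ref 1 → HIT, frames=[6,1,2]
Total faults: 6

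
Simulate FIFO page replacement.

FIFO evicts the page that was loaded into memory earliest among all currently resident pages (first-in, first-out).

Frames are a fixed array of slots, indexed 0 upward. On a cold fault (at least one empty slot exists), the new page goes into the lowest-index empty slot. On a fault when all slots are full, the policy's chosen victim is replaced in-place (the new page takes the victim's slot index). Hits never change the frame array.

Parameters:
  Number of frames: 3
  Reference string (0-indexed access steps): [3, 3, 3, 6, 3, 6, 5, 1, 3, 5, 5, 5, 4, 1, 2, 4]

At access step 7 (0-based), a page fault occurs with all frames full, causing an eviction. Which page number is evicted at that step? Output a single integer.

Answer: 3

Derivation:
Step 0: ref 3 -> FAULT, frames=[3,-,-]
Step 1: ref 3 -> HIT, frames=[3,-,-]
Step 2: ref 3 -> HIT, frames=[3,-,-]
Step 3: ref 6 -> FAULT, frames=[3,6,-]
Step 4: ref 3 -> HIT, frames=[3,6,-]
Step 5: ref 6 -> HIT, frames=[3,6,-]
Step 6: ref 5 -> FAULT, frames=[3,6,5]
Step 7: ref 1 -> FAULT, evict 3, frames=[1,6,5]
At step 7: evicted page 3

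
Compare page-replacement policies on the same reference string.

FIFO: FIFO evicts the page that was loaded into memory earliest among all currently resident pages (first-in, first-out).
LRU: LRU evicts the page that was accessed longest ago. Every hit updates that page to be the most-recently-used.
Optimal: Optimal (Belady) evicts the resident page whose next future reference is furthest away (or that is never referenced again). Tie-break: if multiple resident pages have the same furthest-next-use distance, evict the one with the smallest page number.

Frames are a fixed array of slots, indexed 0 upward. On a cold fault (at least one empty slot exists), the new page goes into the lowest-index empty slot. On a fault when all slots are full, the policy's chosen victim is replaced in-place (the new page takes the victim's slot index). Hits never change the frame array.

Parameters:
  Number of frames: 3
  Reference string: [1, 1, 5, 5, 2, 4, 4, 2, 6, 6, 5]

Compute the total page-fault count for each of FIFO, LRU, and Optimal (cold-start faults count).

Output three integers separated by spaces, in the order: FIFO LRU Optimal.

Answer: 6 6 5

Derivation:
--- FIFO ---
  step 0: ref 1 -> FAULT, frames=[1,-,-] (faults so far: 1)
  step 1: ref 1 -> HIT, frames=[1,-,-] (faults so far: 1)
  step 2: ref 5 -> FAULT, frames=[1,5,-] (faults so far: 2)
  step 3: ref 5 -> HIT, frames=[1,5,-] (faults so far: 2)
  step 4: ref 2 -> FAULT, frames=[1,5,2] (faults so far: 3)
  step 5: ref 4 -> FAULT, evict 1, frames=[4,5,2] (faults so far: 4)
  step 6: ref 4 -> HIT, frames=[4,5,2] (faults so far: 4)
  step 7: ref 2 -> HIT, frames=[4,5,2] (faults so far: 4)
  step 8: ref 6 -> FAULT, evict 5, frames=[4,6,2] (faults so far: 5)
  step 9: ref 6 -> HIT, frames=[4,6,2] (faults so far: 5)
  step 10: ref 5 -> FAULT, evict 2, frames=[4,6,5] (faults so far: 6)
  FIFO total faults: 6
--- LRU ---
  step 0: ref 1 -> FAULT, frames=[1,-,-] (faults so far: 1)
  step 1: ref 1 -> HIT, frames=[1,-,-] (faults so far: 1)
  step 2: ref 5 -> FAULT, frames=[1,5,-] (faults so far: 2)
  step 3: ref 5 -> HIT, frames=[1,5,-] (faults so far: 2)
  step 4: ref 2 -> FAULT, frames=[1,5,2] (faults so far: 3)
  step 5: ref 4 -> FAULT, evict 1, frames=[4,5,2] (faults so far: 4)
  step 6: ref 4 -> HIT, frames=[4,5,2] (faults so far: 4)
  step 7: ref 2 -> HIT, frames=[4,5,2] (faults so far: 4)
  step 8: ref 6 -> FAULT, evict 5, frames=[4,6,2] (faults so far: 5)
  step 9: ref 6 -> HIT, frames=[4,6,2] (faults so far: 5)
  step 10: ref 5 -> FAULT, evict 4, frames=[5,6,2] (faults so far: 6)
  LRU total faults: 6
--- Optimal ---
  step 0: ref 1 -> FAULT, frames=[1,-,-] (faults so far: 1)
  step 1: ref 1 -> HIT, frames=[1,-,-] (faults so far: 1)
  step 2: ref 5 -> FAULT, frames=[1,5,-] (faults so far: 2)
  step 3: ref 5 -> HIT, frames=[1,5,-] (faults so far: 2)
  step 4: ref 2 -> FAULT, frames=[1,5,2] (faults so far: 3)
  step 5: ref 4 -> FAULT, evict 1, frames=[4,5,2] (faults so far: 4)
  step 6: ref 4 -> HIT, frames=[4,5,2] (faults so far: 4)
  step 7: ref 2 -> HIT, frames=[4,5,2] (faults so far: 4)
  step 8: ref 6 -> FAULT, evict 2, frames=[4,5,6] (faults so far: 5)
  step 9: ref 6 -> HIT, frames=[4,5,6] (faults so far: 5)
  step 10: ref 5 -> HIT, frames=[4,5,6] (faults so far: 5)
  Optimal total faults: 5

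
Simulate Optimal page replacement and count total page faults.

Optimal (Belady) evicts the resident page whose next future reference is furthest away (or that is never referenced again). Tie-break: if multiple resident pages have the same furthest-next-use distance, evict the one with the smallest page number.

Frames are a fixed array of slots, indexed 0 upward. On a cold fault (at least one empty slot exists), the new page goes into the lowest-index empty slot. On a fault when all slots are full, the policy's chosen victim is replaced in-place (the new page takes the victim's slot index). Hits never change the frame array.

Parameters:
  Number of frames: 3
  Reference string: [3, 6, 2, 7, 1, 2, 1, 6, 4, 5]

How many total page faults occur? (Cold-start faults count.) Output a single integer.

Answer: 7

Derivation:
Step 0: ref 3 → FAULT, frames=[3,-,-]
Step 1: ref 6 → FAULT, frames=[3,6,-]
Step 2: ref 2 → FAULT, frames=[3,6,2]
Step 3: ref 7 → FAULT (evict 3), frames=[7,6,2]
Step 4: ref 1 → FAULT (evict 7), frames=[1,6,2]
Step 5: ref 2 → HIT, frames=[1,6,2]
Step 6: ref 1 → HIT, frames=[1,6,2]
Step 7: ref 6 → HIT, frames=[1,6,2]
Step 8: ref 4 → FAULT (evict 1), frames=[4,6,2]
Step 9: ref 5 → FAULT (evict 2), frames=[4,6,5]
Total faults: 7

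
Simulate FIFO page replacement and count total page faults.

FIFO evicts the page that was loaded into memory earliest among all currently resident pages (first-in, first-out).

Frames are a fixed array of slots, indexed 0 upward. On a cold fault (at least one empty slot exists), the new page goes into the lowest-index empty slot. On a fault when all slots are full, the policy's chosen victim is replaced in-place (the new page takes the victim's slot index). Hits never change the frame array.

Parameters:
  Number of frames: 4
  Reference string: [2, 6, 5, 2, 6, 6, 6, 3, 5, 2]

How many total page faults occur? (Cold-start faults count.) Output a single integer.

Answer: 4

Derivation:
Step 0: ref 2 → FAULT, frames=[2,-,-,-]
Step 1: ref 6 → FAULT, frames=[2,6,-,-]
Step 2: ref 5 → FAULT, frames=[2,6,5,-]
Step 3: ref 2 → HIT, frames=[2,6,5,-]
Step 4: ref 6 → HIT, frames=[2,6,5,-]
Step 5: ref 6 → HIT, frames=[2,6,5,-]
Step 6: ref 6 → HIT, frames=[2,6,5,-]
Step 7: ref 3 → FAULT, frames=[2,6,5,3]
Step 8: ref 5 → HIT, frames=[2,6,5,3]
Step 9: ref 2 → HIT, frames=[2,6,5,3]
Total faults: 4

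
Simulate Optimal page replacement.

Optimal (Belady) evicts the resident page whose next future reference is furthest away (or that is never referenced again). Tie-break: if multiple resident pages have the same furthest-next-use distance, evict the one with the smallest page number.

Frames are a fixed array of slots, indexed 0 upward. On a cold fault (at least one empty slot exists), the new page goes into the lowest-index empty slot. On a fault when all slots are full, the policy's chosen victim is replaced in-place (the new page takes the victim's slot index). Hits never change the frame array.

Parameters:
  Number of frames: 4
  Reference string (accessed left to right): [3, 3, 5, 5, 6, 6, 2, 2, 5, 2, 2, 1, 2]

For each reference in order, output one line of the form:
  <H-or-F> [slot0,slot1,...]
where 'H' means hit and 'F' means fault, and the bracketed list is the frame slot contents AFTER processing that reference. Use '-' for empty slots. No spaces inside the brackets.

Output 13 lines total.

F [3,-,-,-]
H [3,-,-,-]
F [3,5,-,-]
H [3,5,-,-]
F [3,5,6,-]
H [3,5,6,-]
F [3,5,6,2]
H [3,5,6,2]
H [3,5,6,2]
H [3,5,6,2]
H [3,5,6,2]
F [1,5,6,2]
H [1,5,6,2]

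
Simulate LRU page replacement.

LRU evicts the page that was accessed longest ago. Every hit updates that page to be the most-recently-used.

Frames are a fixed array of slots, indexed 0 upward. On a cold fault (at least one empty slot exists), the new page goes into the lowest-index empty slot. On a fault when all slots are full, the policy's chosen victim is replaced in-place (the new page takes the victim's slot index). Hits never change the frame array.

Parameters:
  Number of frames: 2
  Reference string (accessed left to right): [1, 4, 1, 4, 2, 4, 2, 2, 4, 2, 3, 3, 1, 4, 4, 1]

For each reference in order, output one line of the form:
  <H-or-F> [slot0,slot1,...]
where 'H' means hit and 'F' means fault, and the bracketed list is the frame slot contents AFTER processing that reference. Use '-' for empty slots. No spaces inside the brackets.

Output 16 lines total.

F [1,-]
F [1,4]
H [1,4]
H [1,4]
F [2,4]
H [2,4]
H [2,4]
H [2,4]
H [2,4]
H [2,4]
F [2,3]
H [2,3]
F [1,3]
F [1,4]
H [1,4]
H [1,4]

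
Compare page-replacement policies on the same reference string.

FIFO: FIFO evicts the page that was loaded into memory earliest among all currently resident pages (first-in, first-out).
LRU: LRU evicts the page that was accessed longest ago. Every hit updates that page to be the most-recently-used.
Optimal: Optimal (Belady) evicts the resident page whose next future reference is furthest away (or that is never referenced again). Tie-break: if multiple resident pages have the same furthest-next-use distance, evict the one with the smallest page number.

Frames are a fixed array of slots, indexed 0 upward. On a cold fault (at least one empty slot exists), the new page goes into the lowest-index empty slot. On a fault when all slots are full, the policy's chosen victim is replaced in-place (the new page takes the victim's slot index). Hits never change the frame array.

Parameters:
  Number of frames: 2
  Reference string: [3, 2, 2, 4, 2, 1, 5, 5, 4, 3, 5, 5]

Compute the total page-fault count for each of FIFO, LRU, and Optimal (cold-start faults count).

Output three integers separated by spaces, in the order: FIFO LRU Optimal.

Answer: 8 8 6

Derivation:
--- FIFO ---
  step 0: ref 3 -> FAULT, frames=[3,-] (faults so far: 1)
  step 1: ref 2 -> FAULT, frames=[3,2] (faults so far: 2)
  step 2: ref 2 -> HIT, frames=[3,2] (faults so far: 2)
  step 3: ref 4 -> FAULT, evict 3, frames=[4,2] (faults so far: 3)
  step 4: ref 2 -> HIT, frames=[4,2] (faults so far: 3)
  step 5: ref 1 -> FAULT, evict 2, frames=[4,1] (faults so far: 4)
  step 6: ref 5 -> FAULT, evict 4, frames=[5,1] (faults so far: 5)
  step 7: ref 5 -> HIT, frames=[5,1] (faults so far: 5)
  step 8: ref 4 -> FAULT, evict 1, frames=[5,4] (faults so far: 6)
  step 9: ref 3 -> FAULT, evict 5, frames=[3,4] (faults so far: 7)
  step 10: ref 5 -> FAULT, evict 4, frames=[3,5] (faults so far: 8)
  step 11: ref 5 -> HIT, frames=[3,5] (faults so far: 8)
  FIFO total faults: 8
--- LRU ---
  step 0: ref 3 -> FAULT, frames=[3,-] (faults so far: 1)
  step 1: ref 2 -> FAULT, frames=[3,2] (faults so far: 2)
  step 2: ref 2 -> HIT, frames=[3,2] (faults so far: 2)
  step 3: ref 4 -> FAULT, evict 3, frames=[4,2] (faults so far: 3)
  step 4: ref 2 -> HIT, frames=[4,2] (faults so far: 3)
  step 5: ref 1 -> FAULT, evict 4, frames=[1,2] (faults so far: 4)
  step 6: ref 5 -> FAULT, evict 2, frames=[1,5] (faults so far: 5)
  step 7: ref 5 -> HIT, frames=[1,5] (faults so far: 5)
  step 8: ref 4 -> FAULT, evict 1, frames=[4,5] (faults so far: 6)
  step 9: ref 3 -> FAULT, evict 5, frames=[4,3] (faults so far: 7)
  step 10: ref 5 -> FAULT, evict 4, frames=[5,3] (faults so far: 8)
  step 11: ref 5 -> HIT, frames=[5,3] (faults so far: 8)
  LRU total faults: 8
--- Optimal ---
  step 0: ref 3 -> FAULT, frames=[3,-] (faults so far: 1)
  step 1: ref 2 -> FAULT, frames=[3,2] (faults so far: 2)
  step 2: ref 2 -> HIT, frames=[3,2] (faults so far: 2)
  step 3: ref 4 -> FAULT, evict 3, frames=[4,2] (faults so far: 3)
  step 4: ref 2 -> HIT, frames=[4,2] (faults so far: 3)
  step 5: ref 1 -> FAULT, evict 2, frames=[4,1] (faults so far: 4)
  step 6: ref 5 -> FAULT, evict 1, frames=[4,5] (faults so far: 5)
  step 7: ref 5 -> HIT, frames=[4,5] (faults so far: 5)
  step 8: ref 4 -> HIT, frames=[4,5] (faults so far: 5)
  step 9: ref 3 -> FAULT, evict 4, frames=[3,5] (faults so far: 6)
  step 10: ref 5 -> HIT, frames=[3,5] (faults so far: 6)
  step 11: ref 5 -> HIT, frames=[3,5] (faults so far: 6)
  Optimal total faults: 6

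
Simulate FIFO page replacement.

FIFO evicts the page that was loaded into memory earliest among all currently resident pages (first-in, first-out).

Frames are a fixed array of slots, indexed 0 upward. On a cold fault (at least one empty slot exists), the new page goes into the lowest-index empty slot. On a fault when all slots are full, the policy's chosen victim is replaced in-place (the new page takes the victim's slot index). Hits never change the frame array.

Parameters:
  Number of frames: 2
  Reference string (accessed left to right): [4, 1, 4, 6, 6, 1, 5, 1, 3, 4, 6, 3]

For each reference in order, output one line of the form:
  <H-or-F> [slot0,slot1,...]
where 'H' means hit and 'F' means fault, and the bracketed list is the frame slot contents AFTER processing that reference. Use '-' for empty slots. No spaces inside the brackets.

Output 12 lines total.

F [4,-]
F [4,1]
H [4,1]
F [6,1]
H [6,1]
H [6,1]
F [6,5]
F [1,5]
F [1,3]
F [4,3]
F [4,6]
F [3,6]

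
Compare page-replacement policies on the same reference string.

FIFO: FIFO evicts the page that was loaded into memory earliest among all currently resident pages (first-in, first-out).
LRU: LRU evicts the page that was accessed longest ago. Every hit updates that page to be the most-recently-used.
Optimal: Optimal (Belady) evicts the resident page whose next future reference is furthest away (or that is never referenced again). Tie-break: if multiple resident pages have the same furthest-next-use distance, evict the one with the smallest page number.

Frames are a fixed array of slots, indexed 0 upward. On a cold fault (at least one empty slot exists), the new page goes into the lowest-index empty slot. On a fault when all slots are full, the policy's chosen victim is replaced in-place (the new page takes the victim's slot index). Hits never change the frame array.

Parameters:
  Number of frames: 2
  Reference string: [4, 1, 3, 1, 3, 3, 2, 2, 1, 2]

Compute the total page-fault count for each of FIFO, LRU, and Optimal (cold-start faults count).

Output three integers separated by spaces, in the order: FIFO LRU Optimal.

Answer: 5 5 4

Derivation:
--- FIFO ---
  step 0: ref 4 -> FAULT, frames=[4,-] (faults so far: 1)
  step 1: ref 1 -> FAULT, frames=[4,1] (faults so far: 2)
  step 2: ref 3 -> FAULT, evict 4, frames=[3,1] (faults so far: 3)
  step 3: ref 1 -> HIT, frames=[3,1] (faults so far: 3)
  step 4: ref 3 -> HIT, frames=[3,1] (faults so far: 3)
  step 5: ref 3 -> HIT, frames=[3,1] (faults so far: 3)
  step 6: ref 2 -> FAULT, evict 1, frames=[3,2] (faults so far: 4)
  step 7: ref 2 -> HIT, frames=[3,2] (faults so far: 4)
  step 8: ref 1 -> FAULT, evict 3, frames=[1,2] (faults so far: 5)
  step 9: ref 2 -> HIT, frames=[1,2] (faults so far: 5)
  FIFO total faults: 5
--- LRU ---
  step 0: ref 4 -> FAULT, frames=[4,-] (faults so far: 1)
  step 1: ref 1 -> FAULT, frames=[4,1] (faults so far: 2)
  step 2: ref 3 -> FAULT, evict 4, frames=[3,1] (faults so far: 3)
  step 3: ref 1 -> HIT, frames=[3,1] (faults so far: 3)
  step 4: ref 3 -> HIT, frames=[3,1] (faults so far: 3)
  step 5: ref 3 -> HIT, frames=[3,1] (faults so far: 3)
  step 6: ref 2 -> FAULT, evict 1, frames=[3,2] (faults so far: 4)
  step 7: ref 2 -> HIT, frames=[3,2] (faults so far: 4)
  step 8: ref 1 -> FAULT, evict 3, frames=[1,2] (faults so far: 5)
  step 9: ref 2 -> HIT, frames=[1,2] (faults so far: 5)
  LRU total faults: 5
--- Optimal ---
  step 0: ref 4 -> FAULT, frames=[4,-] (faults so far: 1)
  step 1: ref 1 -> FAULT, frames=[4,1] (faults so far: 2)
  step 2: ref 3 -> FAULT, evict 4, frames=[3,1] (faults so far: 3)
  step 3: ref 1 -> HIT, frames=[3,1] (faults so far: 3)
  step 4: ref 3 -> HIT, frames=[3,1] (faults so far: 3)
  step 5: ref 3 -> HIT, frames=[3,1] (faults so far: 3)
  step 6: ref 2 -> FAULT, evict 3, frames=[2,1] (faults so far: 4)
  step 7: ref 2 -> HIT, frames=[2,1] (faults so far: 4)
  step 8: ref 1 -> HIT, frames=[2,1] (faults so far: 4)
  step 9: ref 2 -> HIT, frames=[2,1] (faults so far: 4)
  Optimal total faults: 4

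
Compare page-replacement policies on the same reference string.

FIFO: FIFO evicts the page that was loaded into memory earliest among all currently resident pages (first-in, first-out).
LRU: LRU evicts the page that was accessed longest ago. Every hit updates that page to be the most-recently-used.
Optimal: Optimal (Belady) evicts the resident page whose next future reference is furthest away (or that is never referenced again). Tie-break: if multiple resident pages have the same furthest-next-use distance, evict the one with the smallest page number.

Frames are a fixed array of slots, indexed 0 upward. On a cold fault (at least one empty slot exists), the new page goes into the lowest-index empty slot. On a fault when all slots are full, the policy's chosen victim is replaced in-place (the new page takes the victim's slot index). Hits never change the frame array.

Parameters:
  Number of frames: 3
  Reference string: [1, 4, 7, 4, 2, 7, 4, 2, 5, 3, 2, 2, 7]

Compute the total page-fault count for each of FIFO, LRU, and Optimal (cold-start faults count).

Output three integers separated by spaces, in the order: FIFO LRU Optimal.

--- FIFO ---
  step 0: ref 1 -> FAULT, frames=[1,-,-] (faults so far: 1)
  step 1: ref 4 -> FAULT, frames=[1,4,-] (faults so far: 2)
  step 2: ref 7 -> FAULT, frames=[1,4,7] (faults so far: 3)
  step 3: ref 4 -> HIT, frames=[1,4,7] (faults so far: 3)
  step 4: ref 2 -> FAULT, evict 1, frames=[2,4,7] (faults so far: 4)
  step 5: ref 7 -> HIT, frames=[2,4,7] (faults so far: 4)
  step 6: ref 4 -> HIT, frames=[2,4,7] (faults so far: 4)
  step 7: ref 2 -> HIT, frames=[2,4,7] (faults so far: 4)
  step 8: ref 5 -> FAULT, evict 4, frames=[2,5,7] (faults so far: 5)
  step 9: ref 3 -> FAULT, evict 7, frames=[2,5,3] (faults so far: 6)
  step 10: ref 2 -> HIT, frames=[2,5,3] (faults so far: 6)
  step 11: ref 2 -> HIT, frames=[2,5,3] (faults so far: 6)
  step 12: ref 7 -> FAULT, evict 2, frames=[7,5,3] (faults so far: 7)
  FIFO total faults: 7
--- LRU ---
  step 0: ref 1 -> FAULT, frames=[1,-,-] (faults so far: 1)
  step 1: ref 4 -> FAULT, frames=[1,4,-] (faults so far: 2)
  step 2: ref 7 -> FAULT, frames=[1,4,7] (faults so far: 3)
  step 3: ref 4 -> HIT, frames=[1,4,7] (faults so far: 3)
  step 4: ref 2 -> FAULT, evict 1, frames=[2,4,7] (faults so far: 4)
  step 5: ref 7 -> HIT, frames=[2,4,7] (faults so far: 4)
  step 6: ref 4 -> HIT, frames=[2,4,7] (faults so far: 4)
  step 7: ref 2 -> HIT, frames=[2,4,7] (faults so far: 4)
  step 8: ref 5 -> FAULT, evict 7, frames=[2,4,5] (faults so far: 5)
  step 9: ref 3 -> FAULT, evict 4, frames=[2,3,5] (faults so far: 6)
  step 10: ref 2 -> HIT, frames=[2,3,5] (faults so far: 6)
  step 11: ref 2 -> HIT, frames=[2,3,5] (faults so far: 6)
  step 12: ref 7 -> FAULT, evict 5, frames=[2,3,7] (faults so far: 7)
  LRU total faults: 7
--- Optimal ---
  step 0: ref 1 -> FAULT, frames=[1,-,-] (faults so far: 1)
  step 1: ref 4 -> FAULT, frames=[1,4,-] (faults so far: 2)
  step 2: ref 7 -> FAULT, frames=[1,4,7] (faults so far: 3)
  step 3: ref 4 -> HIT, frames=[1,4,7] (faults so far: 3)
  step 4: ref 2 -> FAULT, evict 1, frames=[2,4,7] (faults so far: 4)
  step 5: ref 7 -> HIT, frames=[2,4,7] (faults so far: 4)
  step 6: ref 4 -> HIT, frames=[2,4,7] (faults so far: 4)
  step 7: ref 2 -> HIT, frames=[2,4,7] (faults so far: 4)
  step 8: ref 5 -> FAULT, evict 4, frames=[2,5,7] (faults so far: 5)
  step 9: ref 3 -> FAULT, evict 5, frames=[2,3,7] (faults so far: 6)
  step 10: ref 2 -> HIT, frames=[2,3,7] (faults so far: 6)
  step 11: ref 2 -> HIT, frames=[2,3,7] (faults so far: 6)
  step 12: ref 7 -> HIT, frames=[2,3,7] (faults so far: 6)
  Optimal total faults: 6

Answer: 7 7 6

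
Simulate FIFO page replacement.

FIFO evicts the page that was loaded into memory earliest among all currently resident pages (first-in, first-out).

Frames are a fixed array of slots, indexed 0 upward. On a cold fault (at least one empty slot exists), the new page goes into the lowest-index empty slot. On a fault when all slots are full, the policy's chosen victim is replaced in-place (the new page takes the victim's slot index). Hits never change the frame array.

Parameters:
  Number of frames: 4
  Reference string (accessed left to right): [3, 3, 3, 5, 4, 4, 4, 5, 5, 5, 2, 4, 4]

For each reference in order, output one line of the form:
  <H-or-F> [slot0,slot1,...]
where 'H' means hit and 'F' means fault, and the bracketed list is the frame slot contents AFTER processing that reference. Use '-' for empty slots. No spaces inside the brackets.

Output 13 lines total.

F [3,-,-,-]
H [3,-,-,-]
H [3,-,-,-]
F [3,5,-,-]
F [3,5,4,-]
H [3,5,4,-]
H [3,5,4,-]
H [3,5,4,-]
H [3,5,4,-]
H [3,5,4,-]
F [3,5,4,2]
H [3,5,4,2]
H [3,5,4,2]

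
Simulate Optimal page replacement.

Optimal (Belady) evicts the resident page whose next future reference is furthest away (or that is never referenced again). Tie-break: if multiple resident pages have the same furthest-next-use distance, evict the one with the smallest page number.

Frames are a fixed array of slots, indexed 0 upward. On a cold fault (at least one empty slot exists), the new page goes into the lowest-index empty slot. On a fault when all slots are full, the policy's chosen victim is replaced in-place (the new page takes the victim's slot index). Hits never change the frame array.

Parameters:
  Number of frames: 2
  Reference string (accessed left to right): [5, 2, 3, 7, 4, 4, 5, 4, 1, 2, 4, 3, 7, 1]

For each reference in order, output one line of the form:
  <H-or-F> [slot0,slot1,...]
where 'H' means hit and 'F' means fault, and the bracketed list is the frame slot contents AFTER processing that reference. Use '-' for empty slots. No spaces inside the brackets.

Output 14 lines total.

F [5,-]
F [5,2]
F [5,3]
F [5,7]
F [5,4]
H [5,4]
H [5,4]
H [5,4]
F [1,4]
F [2,4]
H [2,4]
F [3,4]
F [7,4]
F [7,1]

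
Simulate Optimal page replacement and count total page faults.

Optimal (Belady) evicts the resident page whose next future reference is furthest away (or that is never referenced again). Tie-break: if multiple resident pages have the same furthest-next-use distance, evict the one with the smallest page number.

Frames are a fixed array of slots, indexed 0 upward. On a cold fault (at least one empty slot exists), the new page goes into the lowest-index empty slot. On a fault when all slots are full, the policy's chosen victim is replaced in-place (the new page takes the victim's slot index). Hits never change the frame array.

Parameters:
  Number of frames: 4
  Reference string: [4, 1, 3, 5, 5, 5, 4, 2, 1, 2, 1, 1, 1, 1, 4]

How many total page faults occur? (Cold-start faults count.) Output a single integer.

Answer: 5

Derivation:
Step 0: ref 4 → FAULT, frames=[4,-,-,-]
Step 1: ref 1 → FAULT, frames=[4,1,-,-]
Step 2: ref 3 → FAULT, frames=[4,1,3,-]
Step 3: ref 5 → FAULT, frames=[4,1,3,5]
Step 4: ref 5 → HIT, frames=[4,1,3,5]
Step 5: ref 5 → HIT, frames=[4,1,3,5]
Step 6: ref 4 → HIT, frames=[4,1,3,5]
Step 7: ref 2 → FAULT (evict 3), frames=[4,1,2,5]
Step 8: ref 1 → HIT, frames=[4,1,2,5]
Step 9: ref 2 → HIT, frames=[4,1,2,5]
Step 10: ref 1 → HIT, frames=[4,1,2,5]
Step 11: ref 1 → HIT, frames=[4,1,2,5]
Step 12: ref 1 → HIT, frames=[4,1,2,5]
Step 13: ref 1 → HIT, frames=[4,1,2,5]
Step 14: ref 4 → HIT, frames=[4,1,2,5]
Total faults: 5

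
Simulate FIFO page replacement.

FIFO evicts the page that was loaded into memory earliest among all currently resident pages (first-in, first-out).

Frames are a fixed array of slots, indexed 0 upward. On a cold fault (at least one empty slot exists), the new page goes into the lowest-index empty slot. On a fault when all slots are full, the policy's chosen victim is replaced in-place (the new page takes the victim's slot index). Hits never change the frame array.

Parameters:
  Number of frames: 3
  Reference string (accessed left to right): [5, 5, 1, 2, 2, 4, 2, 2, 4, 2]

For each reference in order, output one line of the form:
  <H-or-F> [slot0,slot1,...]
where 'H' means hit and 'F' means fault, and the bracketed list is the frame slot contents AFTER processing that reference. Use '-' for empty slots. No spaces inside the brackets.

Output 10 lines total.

F [5,-,-]
H [5,-,-]
F [5,1,-]
F [5,1,2]
H [5,1,2]
F [4,1,2]
H [4,1,2]
H [4,1,2]
H [4,1,2]
H [4,1,2]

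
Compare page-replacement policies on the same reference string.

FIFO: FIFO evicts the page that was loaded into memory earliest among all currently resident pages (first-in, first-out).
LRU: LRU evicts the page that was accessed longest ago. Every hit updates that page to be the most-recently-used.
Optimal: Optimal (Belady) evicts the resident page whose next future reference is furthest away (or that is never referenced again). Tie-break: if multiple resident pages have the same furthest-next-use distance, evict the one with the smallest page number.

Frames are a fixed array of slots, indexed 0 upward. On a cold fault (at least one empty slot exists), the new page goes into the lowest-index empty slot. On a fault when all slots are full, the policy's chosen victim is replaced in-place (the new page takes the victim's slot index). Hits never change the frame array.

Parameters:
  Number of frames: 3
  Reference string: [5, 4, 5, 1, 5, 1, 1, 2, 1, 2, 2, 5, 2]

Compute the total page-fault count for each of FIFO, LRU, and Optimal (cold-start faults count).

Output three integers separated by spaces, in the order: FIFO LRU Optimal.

Answer: 5 4 4

Derivation:
--- FIFO ---
  step 0: ref 5 -> FAULT, frames=[5,-,-] (faults so far: 1)
  step 1: ref 4 -> FAULT, frames=[5,4,-] (faults so far: 2)
  step 2: ref 5 -> HIT, frames=[5,4,-] (faults so far: 2)
  step 3: ref 1 -> FAULT, frames=[5,4,1] (faults so far: 3)
  step 4: ref 5 -> HIT, frames=[5,4,1] (faults so far: 3)
  step 5: ref 1 -> HIT, frames=[5,4,1] (faults so far: 3)
  step 6: ref 1 -> HIT, frames=[5,4,1] (faults so far: 3)
  step 7: ref 2 -> FAULT, evict 5, frames=[2,4,1] (faults so far: 4)
  step 8: ref 1 -> HIT, frames=[2,4,1] (faults so far: 4)
  step 9: ref 2 -> HIT, frames=[2,4,1] (faults so far: 4)
  step 10: ref 2 -> HIT, frames=[2,4,1] (faults so far: 4)
  step 11: ref 5 -> FAULT, evict 4, frames=[2,5,1] (faults so far: 5)
  step 12: ref 2 -> HIT, frames=[2,5,1] (faults so far: 5)
  FIFO total faults: 5
--- LRU ---
  step 0: ref 5 -> FAULT, frames=[5,-,-] (faults so far: 1)
  step 1: ref 4 -> FAULT, frames=[5,4,-] (faults so far: 2)
  step 2: ref 5 -> HIT, frames=[5,4,-] (faults so far: 2)
  step 3: ref 1 -> FAULT, frames=[5,4,1] (faults so far: 3)
  step 4: ref 5 -> HIT, frames=[5,4,1] (faults so far: 3)
  step 5: ref 1 -> HIT, frames=[5,4,1] (faults so far: 3)
  step 6: ref 1 -> HIT, frames=[5,4,1] (faults so far: 3)
  step 7: ref 2 -> FAULT, evict 4, frames=[5,2,1] (faults so far: 4)
  step 8: ref 1 -> HIT, frames=[5,2,1] (faults so far: 4)
  step 9: ref 2 -> HIT, frames=[5,2,1] (faults so far: 4)
  step 10: ref 2 -> HIT, frames=[5,2,1] (faults so far: 4)
  step 11: ref 5 -> HIT, frames=[5,2,1] (faults so far: 4)
  step 12: ref 2 -> HIT, frames=[5,2,1] (faults so far: 4)
  LRU total faults: 4
--- Optimal ---
  step 0: ref 5 -> FAULT, frames=[5,-,-] (faults so far: 1)
  step 1: ref 4 -> FAULT, frames=[5,4,-] (faults so far: 2)
  step 2: ref 5 -> HIT, frames=[5,4,-] (faults so far: 2)
  step 3: ref 1 -> FAULT, frames=[5,4,1] (faults so far: 3)
  step 4: ref 5 -> HIT, frames=[5,4,1] (faults so far: 3)
  step 5: ref 1 -> HIT, frames=[5,4,1] (faults so far: 3)
  step 6: ref 1 -> HIT, frames=[5,4,1] (faults so far: 3)
  step 7: ref 2 -> FAULT, evict 4, frames=[5,2,1] (faults so far: 4)
  step 8: ref 1 -> HIT, frames=[5,2,1] (faults so far: 4)
  step 9: ref 2 -> HIT, frames=[5,2,1] (faults so far: 4)
  step 10: ref 2 -> HIT, frames=[5,2,1] (faults so far: 4)
  step 11: ref 5 -> HIT, frames=[5,2,1] (faults so far: 4)
  step 12: ref 2 -> HIT, frames=[5,2,1] (faults so far: 4)
  Optimal total faults: 4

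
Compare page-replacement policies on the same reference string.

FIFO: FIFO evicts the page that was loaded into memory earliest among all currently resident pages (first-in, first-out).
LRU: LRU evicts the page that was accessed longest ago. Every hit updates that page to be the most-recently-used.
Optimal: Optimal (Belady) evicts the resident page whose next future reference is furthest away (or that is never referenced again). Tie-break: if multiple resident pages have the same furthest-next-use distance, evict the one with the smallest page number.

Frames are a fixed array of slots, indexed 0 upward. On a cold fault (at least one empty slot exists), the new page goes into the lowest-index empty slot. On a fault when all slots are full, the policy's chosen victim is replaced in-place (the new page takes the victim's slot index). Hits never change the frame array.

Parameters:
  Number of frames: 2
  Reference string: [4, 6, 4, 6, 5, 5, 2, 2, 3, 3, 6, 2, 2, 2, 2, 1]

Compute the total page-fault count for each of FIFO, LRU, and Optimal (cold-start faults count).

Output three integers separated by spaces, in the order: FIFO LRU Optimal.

--- FIFO ---
  step 0: ref 4 -> FAULT, frames=[4,-] (faults so far: 1)
  step 1: ref 6 -> FAULT, frames=[4,6] (faults so far: 2)
  step 2: ref 4 -> HIT, frames=[4,6] (faults so far: 2)
  step 3: ref 6 -> HIT, frames=[4,6] (faults so far: 2)
  step 4: ref 5 -> FAULT, evict 4, frames=[5,6] (faults so far: 3)
  step 5: ref 5 -> HIT, frames=[5,6] (faults so far: 3)
  step 6: ref 2 -> FAULT, evict 6, frames=[5,2] (faults so far: 4)
  step 7: ref 2 -> HIT, frames=[5,2] (faults so far: 4)
  step 8: ref 3 -> FAULT, evict 5, frames=[3,2] (faults so far: 5)
  step 9: ref 3 -> HIT, frames=[3,2] (faults so far: 5)
  step 10: ref 6 -> FAULT, evict 2, frames=[3,6] (faults so far: 6)
  step 11: ref 2 -> FAULT, evict 3, frames=[2,6] (faults so far: 7)
  step 12: ref 2 -> HIT, frames=[2,6] (faults so far: 7)
  step 13: ref 2 -> HIT, frames=[2,6] (faults so far: 7)
  step 14: ref 2 -> HIT, frames=[2,6] (faults so far: 7)
  step 15: ref 1 -> FAULT, evict 6, frames=[2,1] (faults so far: 8)
  FIFO total faults: 8
--- LRU ---
  step 0: ref 4 -> FAULT, frames=[4,-] (faults so far: 1)
  step 1: ref 6 -> FAULT, frames=[4,6] (faults so far: 2)
  step 2: ref 4 -> HIT, frames=[4,6] (faults so far: 2)
  step 3: ref 6 -> HIT, frames=[4,6] (faults so far: 2)
  step 4: ref 5 -> FAULT, evict 4, frames=[5,6] (faults so far: 3)
  step 5: ref 5 -> HIT, frames=[5,6] (faults so far: 3)
  step 6: ref 2 -> FAULT, evict 6, frames=[5,2] (faults so far: 4)
  step 7: ref 2 -> HIT, frames=[5,2] (faults so far: 4)
  step 8: ref 3 -> FAULT, evict 5, frames=[3,2] (faults so far: 5)
  step 9: ref 3 -> HIT, frames=[3,2] (faults so far: 5)
  step 10: ref 6 -> FAULT, evict 2, frames=[3,6] (faults so far: 6)
  step 11: ref 2 -> FAULT, evict 3, frames=[2,6] (faults so far: 7)
  step 12: ref 2 -> HIT, frames=[2,6] (faults so far: 7)
  step 13: ref 2 -> HIT, frames=[2,6] (faults so far: 7)
  step 14: ref 2 -> HIT, frames=[2,6] (faults so far: 7)
  step 15: ref 1 -> FAULT, evict 6, frames=[2,1] (faults so far: 8)
  LRU total faults: 8
--- Optimal ---
  step 0: ref 4 -> FAULT, frames=[4,-] (faults so far: 1)
  step 1: ref 6 -> FAULT, frames=[4,6] (faults so far: 2)
  step 2: ref 4 -> HIT, frames=[4,6] (faults so far: 2)
  step 3: ref 6 -> HIT, frames=[4,6] (faults so far: 2)
  step 4: ref 5 -> FAULT, evict 4, frames=[5,6] (faults so far: 3)
  step 5: ref 5 -> HIT, frames=[5,6] (faults so far: 3)
  step 6: ref 2 -> FAULT, evict 5, frames=[2,6] (faults so far: 4)
  step 7: ref 2 -> HIT, frames=[2,6] (faults so far: 4)
  step 8: ref 3 -> FAULT, evict 2, frames=[3,6] (faults so far: 5)
  step 9: ref 3 -> HIT, frames=[3,6] (faults so far: 5)
  step 10: ref 6 -> HIT, frames=[3,6] (faults so far: 5)
  step 11: ref 2 -> FAULT, evict 3, frames=[2,6] (faults so far: 6)
  step 12: ref 2 -> HIT, frames=[2,6] (faults so far: 6)
  step 13: ref 2 -> HIT, frames=[2,6] (faults so far: 6)
  step 14: ref 2 -> HIT, frames=[2,6] (faults so far: 6)
  step 15: ref 1 -> FAULT, evict 2, frames=[1,6] (faults so far: 7)
  Optimal total faults: 7

Answer: 8 8 7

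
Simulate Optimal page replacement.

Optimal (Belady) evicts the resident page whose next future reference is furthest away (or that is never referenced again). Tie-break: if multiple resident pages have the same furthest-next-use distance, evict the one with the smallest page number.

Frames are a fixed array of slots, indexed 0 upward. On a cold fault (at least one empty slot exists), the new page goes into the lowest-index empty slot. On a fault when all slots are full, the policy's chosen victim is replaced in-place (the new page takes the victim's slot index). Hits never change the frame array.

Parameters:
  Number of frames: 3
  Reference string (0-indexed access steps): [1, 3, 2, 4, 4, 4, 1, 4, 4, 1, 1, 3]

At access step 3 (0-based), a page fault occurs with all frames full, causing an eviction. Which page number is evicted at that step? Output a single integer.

Answer: 2

Derivation:
Step 0: ref 1 -> FAULT, frames=[1,-,-]
Step 1: ref 3 -> FAULT, frames=[1,3,-]
Step 2: ref 2 -> FAULT, frames=[1,3,2]
Step 3: ref 4 -> FAULT, evict 2, frames=[1,3,4]
At step 3: evicted page 2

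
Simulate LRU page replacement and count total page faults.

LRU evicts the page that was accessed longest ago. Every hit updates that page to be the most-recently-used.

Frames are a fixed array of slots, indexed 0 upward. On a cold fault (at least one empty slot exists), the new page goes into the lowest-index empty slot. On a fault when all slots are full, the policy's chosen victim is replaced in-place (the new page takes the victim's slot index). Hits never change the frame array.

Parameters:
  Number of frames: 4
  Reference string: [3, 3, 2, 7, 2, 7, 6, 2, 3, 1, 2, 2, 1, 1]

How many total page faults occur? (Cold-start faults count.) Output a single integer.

Step 0: ref 3 → FAULT, frames=[3,-,-,-]
Step 1: ref 3 → HIT, frames=[3,-,-,-]
Step 2: ref 2 → FAULT, frames=[3,2,-,-]
Step 3: ref 7 → FAULT, frames=[3,2,7,-]
Step 4: ref 2 → HIT, frames=[3,2,7,-]
Step 5: ref 7 → HIT, frames=[3,2,7,-]
Step 6: ref 6 → FAULT, frames=[3,2,7,6]
Step 7: ref 2 → HIT, frames=[3,2,7,6]
Step 8: ref 3 → HIT, frames=[3,2,7,6]
Step 9: ref 1 → FAULT (evict 7), frames=[3,2,1,6]
Step 10: ref 2 → HIT, frames=[3,2,1,6]
Step 11: ref 2 → HIT, frames=[3,2,1,6]
Step 12: ref 1 → HIT, frames=[3,2,1,6]
Step 13: ref 1 → HIT, frames=[3,2,1,6]
Total faults: 5

Answer: 5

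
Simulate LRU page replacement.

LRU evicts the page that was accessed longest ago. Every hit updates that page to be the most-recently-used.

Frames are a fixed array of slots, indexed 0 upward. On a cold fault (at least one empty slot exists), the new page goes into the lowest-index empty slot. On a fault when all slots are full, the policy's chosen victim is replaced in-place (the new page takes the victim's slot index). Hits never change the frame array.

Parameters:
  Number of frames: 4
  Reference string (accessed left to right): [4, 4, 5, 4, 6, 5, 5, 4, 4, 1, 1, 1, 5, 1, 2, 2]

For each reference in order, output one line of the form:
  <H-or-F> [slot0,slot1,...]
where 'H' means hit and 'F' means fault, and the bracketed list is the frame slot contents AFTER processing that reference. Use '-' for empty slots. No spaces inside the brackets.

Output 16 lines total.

F [4,-,-,-]
H [4,-,-,-]
F [4,5,-,-]
H [4,5,-,-]
F [4,5,6,-]
H [4,5,6,-]
H [4,5,6,-]
H [4,5,6,-]
H [4,5,6,-]
F [4,5,6,1]
H [4,5,6,1]
H [4,5,6,1]
H [4,5,6,1]
H [4,5,6,1]
F [4,5,2,1]
H [4,5,2,1]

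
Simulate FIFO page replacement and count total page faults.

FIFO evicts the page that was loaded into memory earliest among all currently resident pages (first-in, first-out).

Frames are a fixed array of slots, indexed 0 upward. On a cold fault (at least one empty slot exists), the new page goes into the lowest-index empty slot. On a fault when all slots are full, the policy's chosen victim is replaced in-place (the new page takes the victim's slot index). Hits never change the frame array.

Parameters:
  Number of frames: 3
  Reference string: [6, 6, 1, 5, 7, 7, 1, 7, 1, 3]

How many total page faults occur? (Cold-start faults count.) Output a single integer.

Answer: 5

Derivation:
Step 0: ref 6 → FAULT, frames=[6,-,-]
Step 1: ref 6 → HIT, frames=[6,-,-]
Step 2: ref 1 → FAULT, frames=[6,1,-]
Step 3: ref 5 → FAULT, frames=[6,1,5]
Step 4: ref 7 → FAULT (evict 6), frames=[7,1,5]
Step 5: ref 7 → HIT, frames=[7,1,5]
Step 6: ref 1 → HIT, frames=[7,1,5]
Step 7: ref 7 → HIT, frames=[7,1,5]
Step 8: ref 1 → HIT, frames=[7,1,5]
Step 9: ref 3 → FAULT (evict 1), frames=[7,3,5]
Total faults: 5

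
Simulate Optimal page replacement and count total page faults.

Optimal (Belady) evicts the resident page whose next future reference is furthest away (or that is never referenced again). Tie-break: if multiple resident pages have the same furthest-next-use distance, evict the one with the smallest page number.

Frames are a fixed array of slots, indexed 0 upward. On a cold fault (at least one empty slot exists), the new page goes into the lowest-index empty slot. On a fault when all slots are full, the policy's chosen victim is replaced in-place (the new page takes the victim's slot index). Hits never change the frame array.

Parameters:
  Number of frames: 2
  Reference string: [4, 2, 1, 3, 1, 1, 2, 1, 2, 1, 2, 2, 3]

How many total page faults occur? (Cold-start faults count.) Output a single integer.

Answer: 6

Derivation:
Step 0: ref 4 → FAULT, frames=[4,-]
Step 1: ref 2 → FAULT, frames=[4,2]
Step 2: ref 1 → FAULT (evict 4), frames=[1,2]
Step 3: ref 3 → FAULT (evict 2), frames=[1,3]
Step 4: ref 1 → HIT, frames=[1,3]
Step 5: ref 1 → HIT, frames=[1,3]
Step 6: ref 2 → FAULT (evict 3), frames=[1,2]
Step 7: ref 1 → HIT, frames=[1,2]
Step 8: ref 2 → HIT, frames=[1,2]
Step 9: ref 1 → HIT, frames=[1,2]
Step 10: ref 2 → HIT, frames=[1,2]
Step 11: ref 2 → HIT, frames=[1,2]
Step 12: ref 3 → FAULT (evict 1), frames=[3,2]
Total faults: 6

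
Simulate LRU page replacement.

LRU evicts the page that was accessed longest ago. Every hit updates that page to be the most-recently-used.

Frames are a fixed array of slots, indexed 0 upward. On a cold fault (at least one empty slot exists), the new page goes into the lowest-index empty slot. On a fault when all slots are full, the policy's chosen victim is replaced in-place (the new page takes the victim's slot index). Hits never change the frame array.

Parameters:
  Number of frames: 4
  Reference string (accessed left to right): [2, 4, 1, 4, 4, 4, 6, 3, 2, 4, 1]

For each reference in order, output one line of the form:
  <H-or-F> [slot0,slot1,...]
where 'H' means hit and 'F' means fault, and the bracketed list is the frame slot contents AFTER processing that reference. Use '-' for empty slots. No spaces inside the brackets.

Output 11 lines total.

F [2,-,-,-]
F [2,4,-,-]
F [2,4,1,-]
H [2,4,1,-]
H [2,4,1,-]
H [2,4,1,-]
F [2,4,1,6]
F [3,4,1,6]
F [3,4,2,6]
H [3,4,2,6]
F [3,4,2,1]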